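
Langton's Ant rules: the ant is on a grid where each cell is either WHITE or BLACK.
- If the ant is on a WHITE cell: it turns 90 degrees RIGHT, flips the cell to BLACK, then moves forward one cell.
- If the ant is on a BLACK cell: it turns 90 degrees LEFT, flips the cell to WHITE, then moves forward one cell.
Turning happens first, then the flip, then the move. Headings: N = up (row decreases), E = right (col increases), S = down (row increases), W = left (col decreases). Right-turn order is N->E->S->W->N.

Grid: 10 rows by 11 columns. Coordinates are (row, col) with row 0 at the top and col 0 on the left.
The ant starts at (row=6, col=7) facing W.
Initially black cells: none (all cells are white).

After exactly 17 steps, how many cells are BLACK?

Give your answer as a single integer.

Step 1: on WHITE (6,7): turn R to N, flip to black, move to (5,7). |black|=1
Step 2: on WHITE (5,7): turn R to E, flip to black, move to (5,8). |black|=2
Step 3: on WHITE (5,8): turn R to S, flip to black, move to (6,8). |black|=3
Step 4: on WHITE (6,8): turn R to W, flip to black, move to (6,7). |black|=4
Step 5: on BLACK (6,7): turn L to S, flip to white, move to (7,7). |black|=3
Step 6: on WHITE (7,7): turn R to W, flip to black, move to (7,6). |black|=4
Step 7: on WHITE (7,6): turn R to N, flip to black, move to (6,6). |black|=5
Step 8: on WHITE (6,6): turn R to E, flip to black, move to (6,7). |black|=6
Step 9: on WHITE (6,7): turn R to S, flip to black, move to (7,7). |black|=7
Step 10: on BLACK (7,7): turn L to E, flip to white, move to (7,8). |black|=6
Step 11: on WHITE (7,8): turn R to S, flip to black, move to (8,8). |black|=7
Step 12: on WHITE (8,8): turn R to W, flip to black, move to (8,7). |black|=8
Step 13: on WHITE (8,7): turn R to N, flip to black, move to (7,7). |black|=9
Step 14: on WHITE (7,7): turn R to E, flip to black, move to (7,8). |black|=10
Step 15: on BLACK (7,8): turn L to N, flip to white, move to (6,8). |black|=9
Step 16: on BLACK (6,8): turn L to W, flip to white, move to (6,7). |black|=8
Step 17: on BLACK (6,7): turn L to S, flip to white, move to (7,7). |black|=7

Answer: 7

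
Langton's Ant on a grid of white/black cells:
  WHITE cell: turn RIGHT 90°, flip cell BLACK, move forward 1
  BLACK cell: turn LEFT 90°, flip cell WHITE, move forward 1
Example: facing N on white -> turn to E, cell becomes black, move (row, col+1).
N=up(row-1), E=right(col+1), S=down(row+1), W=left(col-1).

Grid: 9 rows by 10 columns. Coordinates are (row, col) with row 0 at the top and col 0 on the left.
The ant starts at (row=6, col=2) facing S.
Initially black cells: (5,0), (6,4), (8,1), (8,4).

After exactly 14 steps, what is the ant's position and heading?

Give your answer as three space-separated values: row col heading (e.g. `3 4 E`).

Step 1: on WHITE (6,2): turn R to W, flip to black, move to (6,1). |black|=5
Step 2: on WHITE (6,1): turn R to N, flip to black, move to (5,1). |black|=6
Step 3: on WHITE (5,1): turn R to E, flip to black, move to (5,2). |black|=7
Step 4: on WHITE (5,2): turn R to S, flip to black, move to (6,2). |black|=8
Step 5: on BLACK (6,2): turn L to E, flip to white, move to (6,3). |black|=7
Step 6: on WHITE (6,3): turn R to S, flip to black, move to (7,3). |black|=8
Step 7: on WHITE (7,3): turn R to W, flip to black, move to (7,2). |black|=9
Step 8: on WHITE (7,2): turn R to N, flip to black, move to (6,2). |black|=10
Step 9: on WHITE (6,2): turn R to E, flip to black, move to (6,3). |black|=11
Step 10: on BLACK (6,3): turn L to N, flip to white, move to (5,3). |black|=10
Step 11: on WHITE (5,3): turn R to E, flip to black, move to (5,4). |black|=11
Step 12: on WHITE (5,4): turn R to S, flip to black, move to (6,4). |black|=12
Step 13: on BLACK (6,4): turn L to E, flip to white, move to (6,5). |black|=11
Step 14: on WHITE (6,5): turn R to S, flip to black, move to (7,5). |black|=12

Answer: 7 5 S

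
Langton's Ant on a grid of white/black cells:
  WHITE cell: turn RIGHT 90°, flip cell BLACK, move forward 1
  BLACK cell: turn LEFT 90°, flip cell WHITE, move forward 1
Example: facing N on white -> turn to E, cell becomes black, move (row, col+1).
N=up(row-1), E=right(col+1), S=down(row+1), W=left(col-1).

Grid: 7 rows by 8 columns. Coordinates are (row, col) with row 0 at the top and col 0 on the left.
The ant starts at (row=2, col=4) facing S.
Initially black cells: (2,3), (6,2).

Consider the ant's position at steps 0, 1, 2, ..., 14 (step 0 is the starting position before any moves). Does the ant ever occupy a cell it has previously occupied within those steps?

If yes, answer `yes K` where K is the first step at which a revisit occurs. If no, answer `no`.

Step 1: on WHITE (2,4): turn R to W, flip to black, move to (2,3). |black|=3 — new cell
Step 2: on BLACK (2,3): turn L to S, flip to white, move to (3,3). |black|=2 — new cell
Step 3: on WHITE (3,3): turn R to W, flip to black, move to (3,2). |black|=3 — new cell
Step 4: on WHITE (3,2): turn R to N, flip to black, move to (2,2). |black|=4 — new cell
Step 5: on WHITE (2,2): turn R to E, flip to black, move to (2,3). |black|=5 — REVISIT

Answer: yes 5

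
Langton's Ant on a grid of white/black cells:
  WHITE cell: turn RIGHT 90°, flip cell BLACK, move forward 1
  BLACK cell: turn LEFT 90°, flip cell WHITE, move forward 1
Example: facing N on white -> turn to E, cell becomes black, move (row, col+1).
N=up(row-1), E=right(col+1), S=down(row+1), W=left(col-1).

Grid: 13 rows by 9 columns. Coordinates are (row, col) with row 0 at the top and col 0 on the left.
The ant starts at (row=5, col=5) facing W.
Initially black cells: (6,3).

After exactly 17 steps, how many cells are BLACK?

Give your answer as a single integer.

Answer: 8

Derivation:
Step 1: on WHITE (5,5): turn R to N, flip to black, move to (4,5). |black|=2
Step 2: on WHITE (4,5): turn R to E, flip to black, move to (4,6). |black|=3
Step 3: on WHITE (4,6): turn R to S, flip to black, move to (5,6). |black|=4
Step 4: on WHITE (5,6): turn R to W, flip to black, move to (5,5). |black|=5
Step 5: on BLACK (5,5): turn L to S, flip to white, move to (6,5). |black|=4
Step 6: on WHITE (6,5): turn R to W, flip to black, move to (6,4). |black|=5
Step 7: on WHITE (6,4): turn R to N, flip to black, move to (5,4). |black|=6
Step 8: on WHITE (5,4): turn R to E, flip to black, move to (5,5). |black|=7
Step 9: on WHITE (5,5): turn R to S, flip to black, move to (6,5). |black|=8
Step 10: on BLACK (6,5): turn L to E, flip to white, move to (6,6). |black|=7
Step 11: on WHITE (6,6): turn R to S, flip to black, move to (7,6). |black|=8
Step 12: on WHITE (7,6): turn R to W, flip to black, move to (7,5). |black|=9
Step 13: on WHITE (7,5): turn R to N, flip to black, move to (6,5). |black|=10
Step 14: on WHITE (6,5): turn R to E, flip to black, move to (6,6). |black|=11
Step 15: on BLACK (6,6): turn L to N, flip to white, move to (5,6). |black|=10
Step 16: on BLACK (5,6): turn L to W, flip to white, move to (5,5). |black|=9
Step 17: on BLACK (5,5): turn L to S, flip to white, move to (6,5). |black|=8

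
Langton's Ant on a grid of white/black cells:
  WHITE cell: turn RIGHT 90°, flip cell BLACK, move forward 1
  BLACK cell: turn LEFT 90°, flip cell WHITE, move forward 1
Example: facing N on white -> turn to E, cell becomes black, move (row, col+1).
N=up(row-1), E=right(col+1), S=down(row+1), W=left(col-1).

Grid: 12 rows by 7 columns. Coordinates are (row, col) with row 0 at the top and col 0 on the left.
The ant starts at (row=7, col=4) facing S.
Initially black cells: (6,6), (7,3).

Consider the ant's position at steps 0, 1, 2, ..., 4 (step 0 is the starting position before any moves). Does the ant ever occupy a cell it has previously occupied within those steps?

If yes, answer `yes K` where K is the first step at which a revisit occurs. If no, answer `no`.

Step 1: on WHITE (7,4): turn R to W, flip to black, move to (7,3). |black|=3 — new cell
Step 2: on BLACK (7,3): turn L to S, flip to white, move to (8,3). |black|=2 — new cell
Step 3: on WHITE (8,3): turn R to W, flip to black, move to (8,2). |black|=3 — new cell
Step 4: on WHITE (8,2): turn R to N, flip to black, move to (7,2). |black|=4 — new cell
No revisit within 4 steps.

Answer: no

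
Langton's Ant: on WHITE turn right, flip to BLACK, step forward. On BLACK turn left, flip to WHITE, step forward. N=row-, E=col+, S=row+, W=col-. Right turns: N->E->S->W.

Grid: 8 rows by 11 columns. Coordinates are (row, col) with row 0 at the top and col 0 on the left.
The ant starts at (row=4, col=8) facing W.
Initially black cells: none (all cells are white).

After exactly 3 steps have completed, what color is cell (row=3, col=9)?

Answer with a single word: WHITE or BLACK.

Answer: BLACK

Derivation:
Step 1: on WHITE (4,8): turn R to N, flip to black, move to (3,8). |black|=1
Step 2: on WHITE (3,8): turn R to E, flip to black, move to (3,9). |black|=2
Step 3: on WHITE (3,9): turn R to S, flip to black, move to (4,9). |black|=3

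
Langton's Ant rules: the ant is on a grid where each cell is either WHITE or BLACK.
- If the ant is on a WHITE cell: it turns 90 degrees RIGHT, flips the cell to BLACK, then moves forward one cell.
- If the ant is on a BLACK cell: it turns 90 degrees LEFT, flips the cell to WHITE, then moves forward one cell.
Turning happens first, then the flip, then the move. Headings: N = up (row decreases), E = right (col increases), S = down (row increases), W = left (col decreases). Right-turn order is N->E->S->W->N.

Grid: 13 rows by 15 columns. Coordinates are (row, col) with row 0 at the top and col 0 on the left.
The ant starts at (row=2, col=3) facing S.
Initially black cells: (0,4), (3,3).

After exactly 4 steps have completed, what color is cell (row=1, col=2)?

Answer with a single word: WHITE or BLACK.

Answer: BLACK

Derivation:
Step 1: on WHITE (2,3): turn R to W, flip to black, move to (2,2). |black|=3
Step 2: on WHITE (2,2): turn R to N, flip to black, move to (1,2). |black|=4
Step 3: on WHITE (1,2): turn R to E, flip to black, move to (1,3). |black|=5
Step 4: on WHITE (1,3): turn R to S, flip to black, move to (2,3). |black|=6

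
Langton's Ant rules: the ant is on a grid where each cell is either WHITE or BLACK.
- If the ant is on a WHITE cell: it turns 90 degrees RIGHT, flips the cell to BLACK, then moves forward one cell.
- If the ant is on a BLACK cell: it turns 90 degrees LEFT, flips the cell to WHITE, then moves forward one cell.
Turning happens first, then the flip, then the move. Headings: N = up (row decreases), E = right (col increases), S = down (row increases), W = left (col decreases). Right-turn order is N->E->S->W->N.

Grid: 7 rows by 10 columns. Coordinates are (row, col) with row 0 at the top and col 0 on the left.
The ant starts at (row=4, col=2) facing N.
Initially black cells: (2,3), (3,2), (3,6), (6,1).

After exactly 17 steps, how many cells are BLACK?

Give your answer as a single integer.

Answer: 13

Derivation:
Step 1: on WHITE (4,2): turn R to E, flip to black, move to (4,3). |black|=5
Step 2: on WHITE (4,3): turn R to S, flip to black, move to (5,3). |black|=6
Step 3: on WHITE (5,3): turn R to W, flip to black, move to (5,2). |black|=7
Step 4: on WHITE (5,2): turn R to N, flip to black, move to (4,2). |black|=8
Step 5: on BLACK (4,2): turn L to W, flip to white, move to (4,1). |black|=7
Step 6: on WHITE (4,1): turn R to N, flip to black, move to (3,1). |black|=8
Step 7: on WHITE (3,1): turn R to E, flip to black, move to (3,2). |black|=9
Step 8: on BLACK (3,2): turn L to N, flip to white, move to (2,2). |black|=8
Step 9: on WHITE (2,2): turn R to E, flip to black, move to (2,3). |black|=9
Step 10: on BLACK (2,3): turn L to N, flip to white, move to (1,3). |black|=8
Step 11: on WHITE (1,3): turn R to E, flip to black, move to (1,4). |black|=9
Step 12: on WHITE (1,4): turn R to S, flip to black, move to (2,4). |black|=10
Step 13: on WHITE (2,4): turn R to W, flip to black, move to (2,3). |black|=11
Step 14: on WHITE (2,3): turn R to N, flip to black, move to (1,3). |black|=12
Step 15: on BLACK (1,3): turn L to W, flip to white, move to (1,2). |black|=11
Step 16: on WHITE (1,2): turn R to N, flip to black, move to (0,2). |black|=12
Step 17: on WHITE (0,2): turn R to E, flip to black, move to (0,3). |black|=13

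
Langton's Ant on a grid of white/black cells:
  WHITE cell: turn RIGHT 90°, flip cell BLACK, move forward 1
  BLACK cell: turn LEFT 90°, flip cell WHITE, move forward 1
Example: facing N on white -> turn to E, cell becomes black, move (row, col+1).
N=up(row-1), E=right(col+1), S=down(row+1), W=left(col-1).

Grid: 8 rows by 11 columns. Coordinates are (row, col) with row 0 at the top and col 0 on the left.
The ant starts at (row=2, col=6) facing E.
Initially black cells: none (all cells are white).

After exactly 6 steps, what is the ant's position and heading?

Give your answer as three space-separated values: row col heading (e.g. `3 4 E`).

Step 1: on WHITE (2,6): turn R to S, flip to black, move to (3,6). |black|=1
Step 2: on WHITE (3,6): turn R to W, flip to black, move to (3,5). |black|=2
Step 3: on WHITE (3,5): turn R to N, flip to black, move to (2,5). |black|=3
Step 4: on WHITE (2,5): turn R to E, flip to black, move to (2,6). |black|=4
Step 5: on BLACK (2,6): turn L to N, flip to white, move to (1,6). |black|=3
Step 6: on WHITE (1,6): turn R to E, flip to black, move to (1,7). |black|=4

Answer: 1 7 E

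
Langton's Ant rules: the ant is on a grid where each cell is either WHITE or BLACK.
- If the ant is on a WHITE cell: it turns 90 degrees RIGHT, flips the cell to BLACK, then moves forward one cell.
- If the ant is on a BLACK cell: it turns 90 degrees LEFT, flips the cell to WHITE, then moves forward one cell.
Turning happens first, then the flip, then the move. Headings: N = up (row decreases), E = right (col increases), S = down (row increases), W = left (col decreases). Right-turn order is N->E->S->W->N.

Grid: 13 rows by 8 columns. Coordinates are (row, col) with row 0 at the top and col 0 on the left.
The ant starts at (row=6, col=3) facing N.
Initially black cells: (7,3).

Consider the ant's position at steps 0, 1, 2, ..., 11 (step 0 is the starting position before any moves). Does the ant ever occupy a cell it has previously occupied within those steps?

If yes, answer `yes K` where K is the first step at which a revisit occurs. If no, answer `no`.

Answer: yes 7

Derivation:
Step 1: on WHITE (6,3): turn R to E, flip to black, move to (6,4). |black|=2 — new cell
Step 2: on WHITE (6,4): turn R to S, flip to black, move to (7,4). |black|=3 — new cell
Step 3: on WHITE (7,4): turn R to W, flip to black, move to (7,3). |black|=4 — new cell
Step 4: on BLACK (7,3): turn L to S, flip to white, move to (8,3). |black|=3 — new cell
Step 5: on WHITE (8,3): turn R to W, flip to black, move to (8,2). |black|=4 — new cell
Step 6: on WHITE (8,2): turn R to N, flip to black, move to (7,2). |black|=5 — new cell
Step 7: on WHITE (7,2): turn R to E, flip to black, move to (7,3). |black|=6 — REVISIT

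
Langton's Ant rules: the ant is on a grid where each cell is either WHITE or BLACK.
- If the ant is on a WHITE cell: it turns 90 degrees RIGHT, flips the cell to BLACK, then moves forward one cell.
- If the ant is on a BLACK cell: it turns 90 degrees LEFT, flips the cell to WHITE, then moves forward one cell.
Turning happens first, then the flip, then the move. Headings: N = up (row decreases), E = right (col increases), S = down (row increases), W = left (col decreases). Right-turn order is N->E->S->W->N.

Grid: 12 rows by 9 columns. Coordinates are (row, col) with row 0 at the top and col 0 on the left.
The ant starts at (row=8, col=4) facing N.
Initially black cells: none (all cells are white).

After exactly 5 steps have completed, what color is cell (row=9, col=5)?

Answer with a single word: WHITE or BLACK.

Step 1: on WHITE (8,4): turn R to E, flip to black, move to (8,5). |black|=1
Step 2: on WHITE (8,5): turn R to S, flip to black, move to (9,5). |black|=2
Step 3: on WHITE (9,5): turn R to W, flip to black, move to (9,4). |black|=3
Step 4: on WHITE (9,4): turn R to N, flip to black, move to (8,4). |black|=4
Step 5: on BLACK (8,4): turn L to W, flip to white, move to (8,3). |black|=3

Answer: BLACK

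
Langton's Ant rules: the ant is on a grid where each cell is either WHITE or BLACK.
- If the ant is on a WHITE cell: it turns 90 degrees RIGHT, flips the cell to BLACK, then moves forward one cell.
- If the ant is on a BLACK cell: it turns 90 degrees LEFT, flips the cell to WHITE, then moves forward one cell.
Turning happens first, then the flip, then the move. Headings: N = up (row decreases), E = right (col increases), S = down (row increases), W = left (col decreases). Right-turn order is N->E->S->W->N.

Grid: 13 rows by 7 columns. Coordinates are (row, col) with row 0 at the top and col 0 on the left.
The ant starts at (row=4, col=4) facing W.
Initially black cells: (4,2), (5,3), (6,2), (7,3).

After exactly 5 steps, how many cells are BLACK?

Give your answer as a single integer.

Step 1: on WHITE (4,4): turn R to N, flip to black, move to (3,4). |black|=5
Step 2: on WHITE (3,4): turn R to E, flip to black, move to (3,5). |black|=6
Step 3: on WHITE (3,5): turn R to S, flip to black, move to (4,5). |black|=7
Step 4: on WHITE (4,5): turn R to W, flip to black, move to (4,4). |black|=8
Step 5: on BLACK (4,4): turn L to S, flip to white, move to (5,4). |black|=7

Answer: 7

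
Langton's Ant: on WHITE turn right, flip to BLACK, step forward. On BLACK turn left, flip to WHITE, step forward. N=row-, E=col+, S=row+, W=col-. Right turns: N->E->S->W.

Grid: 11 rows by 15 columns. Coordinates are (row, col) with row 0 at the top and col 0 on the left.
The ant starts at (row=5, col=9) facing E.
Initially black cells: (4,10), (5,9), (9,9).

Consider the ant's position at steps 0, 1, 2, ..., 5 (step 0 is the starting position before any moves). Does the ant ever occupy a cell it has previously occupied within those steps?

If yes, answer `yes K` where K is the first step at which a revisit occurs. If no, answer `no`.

Answer: no

Derivation:
Step 1: on BLACK (5,9): turn L to N, flip to white, move to (4,9). |black|=2 — new cell
Step 2: on WHITE (4,9): turn R to E, flip to black, move to (4,10). |black|=3 — new cell
Step 3: on BLACK (4,10): turn L to N, flip to white, move to (3,10). |black|=2 — new cell
Step 4: on WHITE (3,10): turn R to E, flip to black, move to (3,11). |black|=3 — new cell
Step 5: on WHITE (3,11): turn R to S, flip to black, move to (4,11). |black|=4 — new cell
No revisit within 5 steps.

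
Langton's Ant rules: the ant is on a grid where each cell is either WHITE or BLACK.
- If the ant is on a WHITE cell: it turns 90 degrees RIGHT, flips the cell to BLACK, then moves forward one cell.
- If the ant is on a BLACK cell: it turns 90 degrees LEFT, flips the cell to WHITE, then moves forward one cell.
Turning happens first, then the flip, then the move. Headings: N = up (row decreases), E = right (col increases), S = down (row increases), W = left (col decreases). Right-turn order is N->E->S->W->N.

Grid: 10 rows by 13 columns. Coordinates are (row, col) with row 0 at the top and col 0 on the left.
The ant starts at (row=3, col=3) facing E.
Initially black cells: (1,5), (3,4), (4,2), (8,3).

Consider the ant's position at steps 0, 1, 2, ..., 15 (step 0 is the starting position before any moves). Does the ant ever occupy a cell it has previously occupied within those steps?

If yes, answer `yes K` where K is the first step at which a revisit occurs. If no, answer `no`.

Answer: yes 6

Derivation:
Step 1: on WHITE (3,3): turn R to S, flip to black, move to (4,3). |black|=5 — new cell
Step 2: on WHITE (4,3): turn R to W, flip to black, move to (4,2). |black|=6 — new cell
Step 3: on BLACK (4,2): turn L to S, flip to white, move to (5,2). |black|=5 — new cell
Step 4: on WHITE (5,2): turn R to W, flip to black, move to (5,1). |black|=6 — new cell
Step 5: on WHITE (5,1): turn R to N, flip to black, move to (4,1). |black|=7 — new cell
Step 6: on WHITE (4,1): turn R to E, flip to black, move to (4,2). |black|=8 — REVISIT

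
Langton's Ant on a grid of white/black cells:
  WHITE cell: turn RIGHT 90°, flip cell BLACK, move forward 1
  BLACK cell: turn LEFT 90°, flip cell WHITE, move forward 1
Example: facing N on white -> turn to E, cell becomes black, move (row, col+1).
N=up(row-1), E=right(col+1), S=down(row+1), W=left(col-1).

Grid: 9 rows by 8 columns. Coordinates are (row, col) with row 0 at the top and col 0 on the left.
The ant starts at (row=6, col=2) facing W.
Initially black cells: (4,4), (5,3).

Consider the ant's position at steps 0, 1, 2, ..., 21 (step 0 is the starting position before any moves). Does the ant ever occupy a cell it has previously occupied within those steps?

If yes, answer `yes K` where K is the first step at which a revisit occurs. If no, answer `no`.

Step 1: on WHITE (6,2): turn R to N, flip to black, move to (5,2). |black|=3 — new cell
Step 2: on WHITE (5,2): turn R to E, flip to black, move to (5,3). |black|=4 — new cell
Step 3: on BLACK (5,3): turn L to N, flip to white, move to (4,3). |black|=3 — new cell
Step 4: on WHITE (4,3): turn R to E, flip to black, move to (4,4). |black|=4 — new cell
Step 5: on BLACK (4,4): turn L to N, flip to white, move to (3,4). |black|=3 — new cell
Step 6: on WHITE (3,4): turn R to E, flip to black, move to (3,5). |black|=4 — new cell
Step 7: on WHITE (3,5): turn R to S, flip to black, move to (4,5). |black|=5 — new cell
Step 8: on WHITE (4,5): turn R to W, flip to black, move to (4,4). |black|=6 — REVISIT

Answer: yes 8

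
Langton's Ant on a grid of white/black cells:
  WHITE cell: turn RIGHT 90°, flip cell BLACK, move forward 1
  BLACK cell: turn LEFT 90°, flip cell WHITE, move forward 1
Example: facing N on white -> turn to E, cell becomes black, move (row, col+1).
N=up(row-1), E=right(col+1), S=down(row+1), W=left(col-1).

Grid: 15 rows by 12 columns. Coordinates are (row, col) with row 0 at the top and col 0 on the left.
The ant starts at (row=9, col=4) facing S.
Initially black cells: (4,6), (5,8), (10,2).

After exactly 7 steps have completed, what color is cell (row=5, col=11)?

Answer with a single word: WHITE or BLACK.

Step 1: on WHITE (9,4): turn R to W, flip to black, move to (9,3). |black|=4
Step 2: on WHITE (9,3): turn R to N, flip to black, move to (8,3). |black|=5
Step 3: on WHITE (8,3): turn R to E, flip to black, move to (8,4). |black|=6
Step 4: on WHITE (8,4): turn R to S, flip to black, move to (9,4). |black|=7
Step 5: on BLACK (9,4): turn L to E, flip to white, move to (9,5). |black|=6
Step 6: on WHITE (9,5): turn R to S, flip to black, move to (10,5). |black|=7
Step 7: on WHITE (10,5): turn R to W, flip to black, move to (10,4). |black|=8

Answer: WHITE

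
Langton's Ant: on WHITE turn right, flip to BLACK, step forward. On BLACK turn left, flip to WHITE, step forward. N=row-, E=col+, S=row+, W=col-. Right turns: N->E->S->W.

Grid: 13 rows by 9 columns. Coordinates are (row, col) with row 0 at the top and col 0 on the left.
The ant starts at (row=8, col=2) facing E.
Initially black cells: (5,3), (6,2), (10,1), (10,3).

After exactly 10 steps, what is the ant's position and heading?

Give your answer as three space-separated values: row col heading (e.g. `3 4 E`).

Answer: 7 1 W

Derivation:
Step 1: on WHITE (8,2): turn R to S, flip to black, move to (9,2). |black|=5
Step 2: on WHITE (9,2): turn R to W, flip to black, move to (9,1). |black|=6
Step 3: on WHITE (9,1): turn R to N, flip to black, move to (8,1). |black|=7
Step 4: on WHITE (8,1): turn R to E, flip to black, move to (8,2). |black|=8
Step 5: on BLACK (8,2): turn L to N, flip to white, move to (7,2). |black|=7
Step 6: on WHITE (7,2): turn R to E, flip to black, move to (7,3). |black|=8
Step 7: on WHITE (7,3): turn R to S, flip to black, move to (8,3). |black|=9
Step 8: on WHITE (8,3): turn R to W, flip to black, move to (8,2). |black|=10
Step 9: on WHITE (8,2): turn R to N, flip to black, move to (7,2). |black|=11
Step 10: on BLACK (7,2): turn L to W, flip to white, move to (7,1). |black|=10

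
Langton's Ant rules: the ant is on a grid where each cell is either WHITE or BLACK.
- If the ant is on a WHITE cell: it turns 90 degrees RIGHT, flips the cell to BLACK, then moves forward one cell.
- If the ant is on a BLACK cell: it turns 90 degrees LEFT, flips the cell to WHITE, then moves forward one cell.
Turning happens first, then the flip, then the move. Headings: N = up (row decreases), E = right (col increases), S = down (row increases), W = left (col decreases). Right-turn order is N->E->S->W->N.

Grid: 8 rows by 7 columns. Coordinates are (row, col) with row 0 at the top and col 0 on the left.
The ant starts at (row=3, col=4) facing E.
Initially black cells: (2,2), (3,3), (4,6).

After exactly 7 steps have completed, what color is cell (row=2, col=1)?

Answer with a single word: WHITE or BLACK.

Answer: BLACK

Derivation:
Step 1: on WHITE (3,4): turn R to S, flip to black, move to (4,4). |black|=4
Step 2: on WHITE (4,4): turn R to W, flip to black, move to (4,3). |black|=5
Step 3: on WHITE (4,3): turn R to N, flip to black, move to (3,3). |black|=6
Step 4: on BLACK (3,3): turn L to W, flip to white, move to (3,2). |black|=5
Step 5: on WHITE (3,2): turn R to N, flip to black, move to (2,2). |black|=6
Step 6: on BLACK (2,2): turn L to W, flip to white, move to (2,1). |black|=5
Step 7: on WHITE (2,1): turn R to N, flip to black, move to (1,1). |black|=6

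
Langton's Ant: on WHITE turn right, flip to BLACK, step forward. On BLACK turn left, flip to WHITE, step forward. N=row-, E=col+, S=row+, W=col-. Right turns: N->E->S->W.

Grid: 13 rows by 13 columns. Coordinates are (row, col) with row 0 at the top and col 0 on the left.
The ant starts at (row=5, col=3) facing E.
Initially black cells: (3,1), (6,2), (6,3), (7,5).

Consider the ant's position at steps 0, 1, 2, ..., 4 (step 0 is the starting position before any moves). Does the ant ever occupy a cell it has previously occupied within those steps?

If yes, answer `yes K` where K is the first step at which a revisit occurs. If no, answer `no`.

Step 1: on WHITE (5,3): turn R to S, flip to black, move to (6,3). |black|=5 — new cell
Step 2: on BLACK (6,3): turn L to E, flip to white, move to (6,4). |black|=4 — new cell
Step 3: on WHITE (6,4): turn R to S, flip to black, move to (7,4). |black|=5 — new cell
Step 4: on WHITE (7,4): turn R to W, flip to black, move to (7,3). |black|=6 — new cell
No revisit within 4 steps.

Answer: no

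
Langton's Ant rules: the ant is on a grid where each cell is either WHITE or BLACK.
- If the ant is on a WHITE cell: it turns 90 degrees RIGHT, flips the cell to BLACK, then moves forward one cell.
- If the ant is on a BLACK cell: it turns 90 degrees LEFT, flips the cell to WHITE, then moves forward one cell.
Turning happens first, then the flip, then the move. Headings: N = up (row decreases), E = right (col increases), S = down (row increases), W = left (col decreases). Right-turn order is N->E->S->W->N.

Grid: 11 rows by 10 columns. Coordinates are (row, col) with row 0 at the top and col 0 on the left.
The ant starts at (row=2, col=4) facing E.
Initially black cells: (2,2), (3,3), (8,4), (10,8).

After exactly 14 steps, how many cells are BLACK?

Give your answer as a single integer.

Answer: 10

Derivation:
Step 1: on WHITE (2,4): turn R to S, flip to black, move to (3,4). |black|=5
Step 2: on WHITE (3,4): turn R to W, flip to black, move to (3,3). |black|=6
Step 3: on BLACK (3,3): turn L to S, flip to white, move to (4,3). |black|=5
Step 4: on WHITE (4,3): turn R to W, flip to black, move to (4,2). |black|=6
Step 5: on WHITE (4,2): turn R to N, flip to black, move to (3,2). |black|=7
Step 6: on WHITE (3,2): turn R to E, flip to black, move to (3,3). |black|=8
Step 7: on WHITE (3,3): turn R to S, flip to black, move to (4,3). |black|=9
Step 8: on BLACK (4,3): turn L to E, flip to white, move to (4,4). |black|=8
Step 9: on WHITE (4,4): turn R to S, flip to black, move to (5,4). |black|=9
Step 10: on WHITE (5,4): turn R to W, flip to black, move to (5,3). |black|=10
Step 11: on WHITE (5,3): turn R to N, flip to black, move to (4,3). |black|=11
Step 12: on WHITE (4,3): turn R to E, flip to black, move to (4,4). |black|=12
Step 13: on BLACK (4,4): turn L to N, flip to white, move to (3,4). |black|=11
Step 14: on BLACK (3,4): turn L to W, flip to white, move to (3,3). |black|=10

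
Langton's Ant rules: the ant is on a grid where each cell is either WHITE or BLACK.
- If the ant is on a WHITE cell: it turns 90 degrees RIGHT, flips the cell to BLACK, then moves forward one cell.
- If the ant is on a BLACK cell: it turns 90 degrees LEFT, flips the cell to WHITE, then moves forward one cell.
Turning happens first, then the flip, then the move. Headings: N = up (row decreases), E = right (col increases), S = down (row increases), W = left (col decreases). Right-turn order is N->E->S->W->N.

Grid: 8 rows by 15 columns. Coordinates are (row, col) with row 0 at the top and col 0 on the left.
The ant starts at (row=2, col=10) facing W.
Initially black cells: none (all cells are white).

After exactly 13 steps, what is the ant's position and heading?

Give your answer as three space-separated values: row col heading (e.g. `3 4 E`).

Step 1: on WHITE (2,10): turn R to N, flip to black, move to (1,10). |black|=1
Step 2: on WHITE (1,10): turn R to E, flip to black, move to (1,11). |black|=2
Step 3: on WHITE (1,11): turn R to S, flip to black, move to (2,11). |black|=3
Step 4: on WHITE (2,11): turn R to W, flip to black, move to (2,10). |black|=4
Step 5: on BLACK (2,10): turn L to S, flip to white, move to (3,10). |black|=3
Step 6: on WHITE (3,10): turn R to W, flip to black, move to (3,9). |black|=4
Step 7: on WHITE (3,9): turn R to N, flip to black, move to (2,9). |black|=5
Step 8: on WHITE (2,9): turn R to E, flip to black, move to (2,10). |black|=6
Step 9: on WHITE (2,10): turn R to S, flip to black, move to (3,10). |black|=7
Step 10: on BLACK (3,10): turn L to E, flip to white, move to (3,11). |black|=6
Step 11: on WHITE (3,11): turn R to S, flip to black, move to (4,11). |black|=7
Step 12: on WHITE (4,11): turn R to W, flip to black, move to (4,10). |black|=8
Step 13: on WHITE (4,10): turn R to N, flip to black, move to (3,10). |black|=9

Answer: 3 10 N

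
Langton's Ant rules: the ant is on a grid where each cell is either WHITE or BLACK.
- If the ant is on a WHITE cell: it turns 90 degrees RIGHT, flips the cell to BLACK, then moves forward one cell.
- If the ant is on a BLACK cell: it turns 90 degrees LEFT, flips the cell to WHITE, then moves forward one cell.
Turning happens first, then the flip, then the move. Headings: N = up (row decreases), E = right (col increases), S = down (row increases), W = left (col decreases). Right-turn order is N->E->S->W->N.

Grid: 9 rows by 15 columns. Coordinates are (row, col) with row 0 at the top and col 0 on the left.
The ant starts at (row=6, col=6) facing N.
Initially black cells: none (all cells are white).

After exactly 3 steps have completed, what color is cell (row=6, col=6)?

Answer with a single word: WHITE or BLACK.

Answer: BLACK

Derivation:
Step 1: on WHITE (6,6): turn R to E, flip to black, move to (6,7). |black|=1
Step 2: on WHITE (6,7): turn R to S, flip to black, move to (7,7). |black|=2
Step 3: on WHITE (7,7): turn R to W, flip to black, move to (7,6). |black|=3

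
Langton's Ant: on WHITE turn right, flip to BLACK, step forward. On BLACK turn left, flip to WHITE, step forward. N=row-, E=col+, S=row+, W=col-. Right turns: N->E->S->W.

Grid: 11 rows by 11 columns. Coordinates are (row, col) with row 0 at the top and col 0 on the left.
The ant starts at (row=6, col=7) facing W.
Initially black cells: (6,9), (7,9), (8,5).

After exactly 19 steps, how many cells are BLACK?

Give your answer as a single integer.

Answer: 10

Derivation:
Step 1: on WHITE (6,7): turn R to N, flip to black, move to (5,7). |black|=4
Step 2: on WHITE (5,7): turn R to E, flip to black, move to (5,8). |black|=5
Step 3: on WHITE (5,8): turn R to S, flip to black, move to (6,8). |black|=6
Step 4: on WHITE (6,8): turn R to W, flip to black, move to (6,7). |black|=7
Step 5: on BLACK (6,7): turn L to S, flip to white, move to (7,7). |black|=6
Step 6: on WHITE (7,7): turn R to W, flip to black, move to (7,6). |black|=7
Step 7: on WHITE (7,6): turn R to N, flip to black, move to (6,6). |black|=8
Step 8: on WHITE (6,6): turn R to E, flip to black, move to (6,7). |black|=9
Step 9: on WHITE (6,7): turn R to S, flip to black, move to (7,7). |black|=10
Step 10: on BLACK (7,7): turn L to E, flip to white, move to (7,8). |black|=9
Step 11: on WHITE (7,8): turn R to S, flip to black, move to (8,8). |black|=10
Step 12: on WHITE (8,8): turn R to W, flip to black, move to (8,7). |black|=11
Step 13: on WHITE (8,7): turn R to N, flip to black, move to (7,7). |black|=12
Step 14: on WHITE (7,7): turn R to E, flip to black, move to (7,8). |black|=13
Step 15: on BLACK (7,8): turn L to N, flip to white, move to (6,8). |black|=12
Step 16: on BLACK (6,8): turn L to W, flip to white, move to (6,7). |black|=11
Step 17: on BLACK (6,7): turn L to S, flip to white, move to (7,7). |black|=10
Step 18: on BLACK (7,7): turn L to E, flip to white, move to (7,8). |black|=9
Step 19: on WHITE (7,8): turn R to S, flip to black, move to (8,8). |black|=10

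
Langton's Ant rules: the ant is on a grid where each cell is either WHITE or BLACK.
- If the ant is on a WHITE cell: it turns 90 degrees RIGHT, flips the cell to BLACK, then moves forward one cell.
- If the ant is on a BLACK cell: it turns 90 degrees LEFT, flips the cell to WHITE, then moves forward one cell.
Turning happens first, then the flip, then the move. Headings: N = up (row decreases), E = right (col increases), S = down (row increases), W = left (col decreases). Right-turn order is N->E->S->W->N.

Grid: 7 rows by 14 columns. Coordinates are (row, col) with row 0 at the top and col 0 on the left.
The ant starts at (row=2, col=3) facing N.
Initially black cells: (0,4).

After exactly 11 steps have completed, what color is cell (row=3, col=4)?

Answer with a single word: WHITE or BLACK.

Answer: BLACK

Derivation:
Step 1: on WHITE (2,3): turn R to E, flip to black, move to (2,4). |black|=2
Step 2: on WHITE (2,4): turn R to S, flip to black, move to (3,4). |black|=3
Step 3: on WHITE (3,4): turn R to W, flip to black, move to (3,3). |black|=4
Step 4: on WHITE (3,3): turn R to N, flip to black, move to (2,3). |black|=5
Step 5: on BLACK (2,3): turn L to W, flip to white, move to (2,2). |black|=4
Step 6: on WHITE (2,2): turn R to N, flip to black, move to (1,2). |black|=5
Step 7: on WHITE (1,2): turn R to E, flip to black, move to (1,3). |black|=6
Step 8: on WHITE (1,3): turn R to S, flip to black, move to (2,3). |black|=7
Step 9: on WHITE (2,3): turn R to W, flip to black, move to (2,2). |black|=8
Step 10: on BLACK (2,2): turn L to S, flip to white, move to (3,2). |black|=7
Step 11: on WHITE (3,2): turn R to W, flip to black, move to (3,1). |black|=8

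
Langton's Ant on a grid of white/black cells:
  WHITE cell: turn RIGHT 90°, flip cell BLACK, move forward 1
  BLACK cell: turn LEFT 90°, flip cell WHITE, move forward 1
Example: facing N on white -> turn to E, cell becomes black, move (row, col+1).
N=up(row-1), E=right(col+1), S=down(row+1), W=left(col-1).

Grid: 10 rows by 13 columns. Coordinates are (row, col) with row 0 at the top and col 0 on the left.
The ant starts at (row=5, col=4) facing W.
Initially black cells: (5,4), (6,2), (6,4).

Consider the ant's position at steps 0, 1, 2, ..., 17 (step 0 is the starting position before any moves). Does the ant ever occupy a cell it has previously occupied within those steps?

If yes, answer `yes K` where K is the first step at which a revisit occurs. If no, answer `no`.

Step 1: on BLACK (5,4): turn L to S, flip to white, move to (6,4). |black|=2 — new cell
Step 2: on BLACK (6,4): turn L to E, flip to white, move to (6,5). |black|=1 — new cell
Step 3: on WHITE (6,5): turn R to S, flip to black, move to (7,5). |black|=2 — new cell
Step 4: on WHITE (7,5): turn R to W, flip to black, move to (7,4). |black|=3 — new cell
Step 5: on WHITE (7,4): turn R to N, flip to black, move to (6,4). |black|=4 — REVISIT

Answer: yes 5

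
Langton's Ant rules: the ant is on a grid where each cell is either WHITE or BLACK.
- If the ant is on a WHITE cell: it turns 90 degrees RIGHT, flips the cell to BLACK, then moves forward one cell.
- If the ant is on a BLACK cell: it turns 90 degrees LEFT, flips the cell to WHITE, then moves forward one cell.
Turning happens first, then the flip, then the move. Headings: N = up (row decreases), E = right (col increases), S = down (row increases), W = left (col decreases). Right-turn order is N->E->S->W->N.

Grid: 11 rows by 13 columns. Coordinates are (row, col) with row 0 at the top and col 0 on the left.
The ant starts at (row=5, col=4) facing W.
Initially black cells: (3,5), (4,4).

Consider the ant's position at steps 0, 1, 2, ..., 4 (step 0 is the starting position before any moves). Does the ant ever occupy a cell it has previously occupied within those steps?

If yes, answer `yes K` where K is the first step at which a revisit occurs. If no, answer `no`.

Step 1: on WHITE (5,4): turn R to N, flip to black, move to (4,4). |black|=3 — new cell
Step 2: on BLACK (4,4): turn L to W, flip to white, move to (4,3). |black|=2 — new cell
Step 3: on WHITE (4,3): turn R to N, flip to black, move to (3,3). |black|=3 — new cell
Step 4: on WHITE (3,3): turn R to E, flip to black, move to (3,4). |black|=4 — new cell
No revisit within 4 steps.

Answer: no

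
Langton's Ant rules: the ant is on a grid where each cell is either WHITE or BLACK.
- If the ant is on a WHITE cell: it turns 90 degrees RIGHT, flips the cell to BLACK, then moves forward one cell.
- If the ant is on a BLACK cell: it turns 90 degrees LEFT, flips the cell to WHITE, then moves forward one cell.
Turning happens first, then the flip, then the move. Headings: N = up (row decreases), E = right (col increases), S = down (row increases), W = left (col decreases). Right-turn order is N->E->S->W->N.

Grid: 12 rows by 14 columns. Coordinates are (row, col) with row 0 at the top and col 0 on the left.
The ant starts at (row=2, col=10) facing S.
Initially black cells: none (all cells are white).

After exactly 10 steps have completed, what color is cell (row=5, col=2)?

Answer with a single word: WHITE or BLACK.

Answer: WHITE

Derivation:
Step 1: on WHITE (2,10): turn R to W, flip to black, move to (2,9). |black|=1
Step 2: on WHITE (2,9): turn R to N, flip to black, move to (1,9). |black|=2
Step 3: on WHITE (1,9): turn R to E, flip to black, move to (1,10). |black|=3
Step 4: on WHITE (1,10): turn R to S, flip to black, move to (2,10). |black|=4
Step 5: on BLACK (2,10): turn L to E, flip to white, move to (2,11). |black|=3
Step 6: on WHITE (2,11): turn R to S, flip to black, move to (3,11). |black|=4
Step 7: on WHITE (3,11): turn R to W, flip to black, move to (3,10). |black|=5
Step 8: on WHITE (3,10): turn R to N, flip to black, move to (2,10). |black|=6
Step 9: on WHITE (2,10): turn R to E, flip to black, move to (2,11). |black|=7
Step 10: on BLACK (2,11): turn L to N, flip to white, move to (1,11). |black|=6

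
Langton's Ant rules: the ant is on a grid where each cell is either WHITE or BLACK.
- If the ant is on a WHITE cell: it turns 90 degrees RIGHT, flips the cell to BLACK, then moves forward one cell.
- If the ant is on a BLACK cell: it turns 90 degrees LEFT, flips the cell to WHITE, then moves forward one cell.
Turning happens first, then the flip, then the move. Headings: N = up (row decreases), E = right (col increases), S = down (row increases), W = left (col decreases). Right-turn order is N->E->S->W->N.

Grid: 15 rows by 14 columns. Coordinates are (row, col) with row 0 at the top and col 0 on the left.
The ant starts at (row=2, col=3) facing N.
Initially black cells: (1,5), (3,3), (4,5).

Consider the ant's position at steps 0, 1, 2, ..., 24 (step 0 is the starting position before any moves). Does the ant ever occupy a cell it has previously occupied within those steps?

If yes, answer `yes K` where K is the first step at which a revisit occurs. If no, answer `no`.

Answer: yes 7

Derivation:
Step 1: on WHITE (2,3): turn R to E, flip to black, move to (2,4). |black|=4 — new cell
Step 2: on WHITE (2,4): turn R to S, flip to black, move to (3,4). |black|=5 — new cell
Step 3: on WHITE (3,4): turn R to W, flip to black, move to (3,3). |black|=6 — new cell
Step 4: on BLACK (3,3): turn L to S, flip to white, move to (4,3). |black|=5 — new cell
Step 5: on WHITE (4,3): turn R to W, flip to black, move to (4,2). |black|=6 — new cell
Step 6: on WHITE (4,2): turn R to N, flip to black, move to (3,2). |black|=7 — new cell
Step 7: on WHITE (3,2): turn R to E, flip to black, move to (3,3). |black|=8 — REVISIT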